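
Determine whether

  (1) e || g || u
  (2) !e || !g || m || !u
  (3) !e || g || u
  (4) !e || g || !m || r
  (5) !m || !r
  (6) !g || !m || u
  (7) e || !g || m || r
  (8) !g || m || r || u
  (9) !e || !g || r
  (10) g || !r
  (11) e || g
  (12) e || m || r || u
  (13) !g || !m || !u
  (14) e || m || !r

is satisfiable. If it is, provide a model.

r: False; u: True; e: True; g: False; m: False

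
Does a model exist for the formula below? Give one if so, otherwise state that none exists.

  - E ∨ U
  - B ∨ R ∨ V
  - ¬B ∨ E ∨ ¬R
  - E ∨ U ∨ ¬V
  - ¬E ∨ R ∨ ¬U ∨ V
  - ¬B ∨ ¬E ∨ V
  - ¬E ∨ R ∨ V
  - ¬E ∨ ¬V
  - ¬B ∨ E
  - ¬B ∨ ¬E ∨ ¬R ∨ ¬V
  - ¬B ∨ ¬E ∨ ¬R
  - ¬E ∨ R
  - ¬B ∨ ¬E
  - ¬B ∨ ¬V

Try B = True:
  (¬B ∨ E) forces E = True.
  clause (¬B ∨ ¬E) is falsified — backtrack.
So B = False.
Set V = False.
  then (B ∨ R ∨ V) forces R = True.
Set U = True.
Set E = False.
All clauses satisfied.

B=F, V=F, R=T, U=T, E=F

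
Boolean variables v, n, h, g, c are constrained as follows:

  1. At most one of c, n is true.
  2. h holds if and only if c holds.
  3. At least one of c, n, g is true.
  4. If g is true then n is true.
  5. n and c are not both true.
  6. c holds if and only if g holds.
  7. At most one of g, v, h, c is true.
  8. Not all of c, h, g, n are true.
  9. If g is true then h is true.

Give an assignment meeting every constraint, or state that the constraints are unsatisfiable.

v = False, n = True, h = False, g = False, c = False

  (1) {c, n}: 1 true — at most one ✓
  (2) h=F, c=F — same ✓
  (3) {c, n, g}: 1 true — at least one ✓
  (4) g=F ⇒ n: vacuous ✓
  (5) n=T, c=F — not both ✓
  (6) c=F, g=F — same ✓
  (7) {g, v, h, c}: 0 true — at most one ✓
  (8) {c, h, g, n}: 1/4 true — not all ✓
  (9) g=F ⇒ h: vacuous ✓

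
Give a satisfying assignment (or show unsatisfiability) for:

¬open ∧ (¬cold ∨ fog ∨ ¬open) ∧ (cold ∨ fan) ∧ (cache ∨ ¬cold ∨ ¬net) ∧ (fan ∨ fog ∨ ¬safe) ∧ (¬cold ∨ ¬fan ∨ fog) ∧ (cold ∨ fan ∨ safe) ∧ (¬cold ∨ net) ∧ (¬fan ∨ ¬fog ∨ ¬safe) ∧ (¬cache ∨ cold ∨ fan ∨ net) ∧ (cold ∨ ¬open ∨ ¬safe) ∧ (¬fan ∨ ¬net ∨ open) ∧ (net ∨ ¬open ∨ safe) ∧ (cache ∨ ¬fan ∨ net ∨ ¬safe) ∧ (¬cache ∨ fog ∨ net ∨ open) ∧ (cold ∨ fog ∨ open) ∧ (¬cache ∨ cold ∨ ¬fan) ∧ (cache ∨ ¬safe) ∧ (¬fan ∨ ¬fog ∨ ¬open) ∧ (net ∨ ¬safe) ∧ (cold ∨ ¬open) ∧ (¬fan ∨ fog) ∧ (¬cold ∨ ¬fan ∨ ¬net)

fan = False, fog = True, cache = True, net = True, open = False, cold = True, safe = False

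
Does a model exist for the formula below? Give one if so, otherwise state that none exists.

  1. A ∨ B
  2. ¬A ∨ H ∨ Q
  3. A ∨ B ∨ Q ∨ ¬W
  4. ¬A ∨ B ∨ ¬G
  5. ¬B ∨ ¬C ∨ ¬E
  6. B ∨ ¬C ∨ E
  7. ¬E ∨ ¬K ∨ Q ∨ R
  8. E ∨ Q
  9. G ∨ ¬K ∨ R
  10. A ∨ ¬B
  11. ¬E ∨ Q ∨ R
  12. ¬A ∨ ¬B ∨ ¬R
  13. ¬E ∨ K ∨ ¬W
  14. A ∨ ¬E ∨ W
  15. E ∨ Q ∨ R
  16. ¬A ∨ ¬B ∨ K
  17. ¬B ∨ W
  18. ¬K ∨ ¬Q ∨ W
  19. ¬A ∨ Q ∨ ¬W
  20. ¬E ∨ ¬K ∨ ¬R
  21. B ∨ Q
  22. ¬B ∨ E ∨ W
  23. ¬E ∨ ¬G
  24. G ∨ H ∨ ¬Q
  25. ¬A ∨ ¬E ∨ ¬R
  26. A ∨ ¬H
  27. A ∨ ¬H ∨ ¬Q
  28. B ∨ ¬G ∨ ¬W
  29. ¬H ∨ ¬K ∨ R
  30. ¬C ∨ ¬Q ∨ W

A: True; R: False; C: False; G: False; H: True; E: True; W: False; Q: True; K: False; B: False

Try A = False:
  (A ∨ B) forces B = True.
  clause (A ∨ ¬B) is falsified — backtrack.
So A = True.
Set R = False.
Set C = False.
Set G = False.
  then (G ∨ ¬K ∨ R) forces K = False.
  then (¬A ∨ ¬B ∨ K) forces B = False.
  then (B ∨ Q) forces Q = True.
  then (G ∨ H ∨ ¬Q) forces H = True.
Set E = True.
  then (¬E ∨ K ∨ ¬W) forces W = False.
All clauses satisfied.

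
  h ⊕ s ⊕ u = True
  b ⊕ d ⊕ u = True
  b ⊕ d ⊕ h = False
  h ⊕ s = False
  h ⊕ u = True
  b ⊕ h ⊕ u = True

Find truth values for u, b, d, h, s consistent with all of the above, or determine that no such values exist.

u=T; b=F; d=F; h=F; s=F

h ⊕ s ⊕ u = F ⊕ F ⊕ T = True ✓
b ⊕ d ⊕ u = F ⊕ F ⊕ T = True ✓
b ⊕ d ⊕ h = F ⊕ F ⊕ F = False ✓
h ⊕ s = F ⊕ F = False ✓
h ⊕ u = F ⊕ T = True ✓
b ⊕ h ⊕ u = F ⊕ F ⊕ T = True ✓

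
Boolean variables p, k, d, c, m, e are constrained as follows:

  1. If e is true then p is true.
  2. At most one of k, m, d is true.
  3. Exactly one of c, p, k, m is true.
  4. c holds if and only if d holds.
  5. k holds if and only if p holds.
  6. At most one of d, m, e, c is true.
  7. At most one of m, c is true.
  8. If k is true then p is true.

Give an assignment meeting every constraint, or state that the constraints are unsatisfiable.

p = False, k = False, d = False, c = False, m = True, e = False

  (1) e=F ⇒ p: vacuous ✓
  (2) {k, m, d}: 1 true — at most one ✓
  (3) {c, p, k, m}: 1 true — exactly one ✓
  (4) c=F, d=F — same ✓
  (5) k=F, p=F — same ✓
  (6) {d, m, e, c}: 1 true — at most one ✓
  (7) {m, c}: 1 true — at most one ✓
  (8) k=F ⇒ p: vacuous ✓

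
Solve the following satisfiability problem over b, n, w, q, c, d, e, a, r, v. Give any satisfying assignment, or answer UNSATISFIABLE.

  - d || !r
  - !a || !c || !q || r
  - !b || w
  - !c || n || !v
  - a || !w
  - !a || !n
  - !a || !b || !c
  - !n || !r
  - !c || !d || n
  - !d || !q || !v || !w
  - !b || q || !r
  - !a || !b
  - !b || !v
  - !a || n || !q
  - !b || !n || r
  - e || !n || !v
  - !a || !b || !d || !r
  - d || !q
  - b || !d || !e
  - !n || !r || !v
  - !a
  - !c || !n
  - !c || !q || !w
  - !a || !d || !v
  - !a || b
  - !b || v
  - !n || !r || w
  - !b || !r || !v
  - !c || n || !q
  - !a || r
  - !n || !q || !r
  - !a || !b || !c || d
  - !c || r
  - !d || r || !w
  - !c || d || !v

Unit clause (!a) forces a = False.
In (a || !w) only !w is left, so w = False.
In (!b || w) only !b is left, so b = False.
Set n = False.
Set q = False.
Set c = False.
Set d = True.
  then (b || !d || !e) forces e = False.
Set r = True.
Set v = False.
All clauses satisfied.

b: False; n: False; w: False; q: False; c: False; d: True; e: False; a: False; r: True; v: False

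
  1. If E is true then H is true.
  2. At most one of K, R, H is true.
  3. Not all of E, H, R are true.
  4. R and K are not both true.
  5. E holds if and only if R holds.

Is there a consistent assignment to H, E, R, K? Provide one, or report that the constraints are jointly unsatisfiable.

H=T; E=F; R=F; K=F

  (1) E=F ⇒ H: vacuous ✓
  (2) {K, R, H}: 1 true — at most one ✓
  (3) {E, H, R}: 1/3 true — not all ✓
  (4) R=F, K=F — not both ✓
  (5) E=F, R=F — same ✓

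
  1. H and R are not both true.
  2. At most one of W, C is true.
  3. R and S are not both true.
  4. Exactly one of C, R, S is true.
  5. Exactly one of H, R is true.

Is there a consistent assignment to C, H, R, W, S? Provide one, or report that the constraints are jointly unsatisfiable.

C=F, H=F, R=T, W=T, S=F

  (1) H=F, R=T — not both ✓
  (2) {W, C}: 1 true — at most one ✓
  (3) R=T, S=F — not both ✓
  (4) {C, R, S}: 1 true — exactly one ✓
  (5) {H, R}: 1 true — exactly one ✓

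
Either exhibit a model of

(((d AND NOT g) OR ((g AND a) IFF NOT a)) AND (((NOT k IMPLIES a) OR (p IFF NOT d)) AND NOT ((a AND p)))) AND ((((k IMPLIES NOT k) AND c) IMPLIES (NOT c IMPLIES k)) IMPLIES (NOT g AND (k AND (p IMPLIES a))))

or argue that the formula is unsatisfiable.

g: False; d: True; a: True; p: False; c: True; k: True

  ((d AND NOT g) OR ((g AND a) IFF NOT a)) AND (((NOT k IMPLIES a) OR (p IFF NOT d)) AND NOT ((a AND p))) = True
    (d AND NOT g) OR ((g AND a) IFF NOT a) = True
      d AND NOT g = True
        NOT g = True
      (g AND a) IFF NOT a = True
        g AND a = False
        NOT a = False
    ((NOT k IMPLIES a) OR (p IFF NOT d)) AND NOT ((a AND p)) = True
      (NOT k IMPLIES a) OR (p IFF NOT d) = True
        NOT k IMPLIES a = True
          NOT k = False
        p IFF NOT d = True
          NOT d = False
      NOT ((a AND p)) = True
        a AND p = False
  (((k IMPLIES NOT k) AND c) IMPLIES (NOT c IMPLIES k)) IMPLIES (NOT g AND (k AND (p IMPLIES a))) = True
    ((k IMPLIES NOT k) AND c) IMPLIES (NOT c IMPLIES k) = True
      (k IMPLIES NOT k) AND c = False
        k IMPLIES NOT k = False
          NOT k = False
      NOT c IMPLIES k = True
        NOT c = False
    NOT g AND (k AND (p IMPLIES a)) = True
      NOT g = True
      k AND (p IMPLIES a) = True
        p IMPLIES a = True
Both conjuncts True, so the formula holds.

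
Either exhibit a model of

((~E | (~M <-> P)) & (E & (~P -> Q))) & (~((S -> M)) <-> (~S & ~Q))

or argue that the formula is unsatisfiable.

P=F; E=T; Q=T; M=T; S=F

  (~E | (~M <-> P)) & (E & (~P -> Q)) = True
    ~E | (~M <-> P) = True
      ~E = False
      ~M <-> P = True
        ~M = False
    E & (~P -> Q) = True
      ~P -> Q = True
        ~P = True
  ~((S -> M)) <-> (~S & ~Q) = True
    ~((S -> M)) = False
      S -> M = True
    ~S & ~Q = False
      ~S = True
      ~Q = False
Both conjuncts True, so the formula holds.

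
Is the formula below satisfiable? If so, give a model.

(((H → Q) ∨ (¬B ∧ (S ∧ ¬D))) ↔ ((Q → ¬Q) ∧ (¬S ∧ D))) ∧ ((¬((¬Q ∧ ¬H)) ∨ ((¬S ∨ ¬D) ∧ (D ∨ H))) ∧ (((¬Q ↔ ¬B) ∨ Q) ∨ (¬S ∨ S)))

Q=F, H=F, S=F, D=T, B=T

  ((H → Q) ∨ (¬B ∧ (S ∧ ¬D))) ↔ ((Q → ¬Q) ∧ (¬S ∧ D)) = True
    (H → Q) ∨ (¬B ∧ (S ∧ ¬D)) = True
      H → Q = True
      ¬B ∧ (S ∧ ¬D) = False
        ¬B = False
        S ∧ ¬D = False
          ¬D = False
    (Q → ¬Q) ∧ (¬S ∧ D) = True
      Q → ¬Q = True
        ¬Q = True
      ¬S ∧ D = True
        ¬S = True
  (¬((¬Q ∧ ¬H)) ∨ ((¬S ∨ ¬D) ∧ (D ∨ H))) ∧ (((¬Q ↔ ¬B) ∨ Q) ∨ (¬S ∨ S)) = True
    ¬((¬Q ∧ ¬H)) ∨ ((¬S ∨ ¬D) ∧ (D ∨ H)) = True
      ¬((¬Q ∧ ¬H)) = False
        ¬Q ∧ ¬H = True
          ¬Q = True
          ¬H = True
      (¬S ∨ ¬D) ∧ (D ∨ H) = True
        ¬S ∨ ¬D = True
          ¬S = True
          ¬D = False
        D ∨ H = True
    ((¬Q ↔ ¬B) ∨ Q) ∨ (¬S ∨ S) = True
      (¬Q ↔ ¬B) ∨ Q = False
        ¬Q ↔ ¬B = False
          ¬Q = True
          ¬B = False
      ¬S ∨ S = True
        ¬S = True
Both conjuncts True, so the formula holds.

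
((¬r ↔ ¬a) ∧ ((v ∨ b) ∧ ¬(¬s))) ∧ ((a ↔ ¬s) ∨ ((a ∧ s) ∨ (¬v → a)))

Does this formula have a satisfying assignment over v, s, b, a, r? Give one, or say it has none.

v = True, s = True, b = False, a = False, r = False

  (¬r ↔ ¬a) ∧ ((v ∨ b) ∧ ¬(¬s)) = True
    ¬r ↔ ¬a = True
      ¬r = True
      ¬a = True
    (v ∨ b) ∧ ¬(¬s) = True
      v ∨ b = True
      ¬(¬s) = True
        ¬s = False
  (a ↔ ¬s) ∨ ((a ∧ s) ∨ (¬v → a)) = True
    a ↔ ¬s = True
      ¬s = False
    (a ∧ s) ∨ (¬v → a) = True
      a ∧ s = False
      ¬v → a = True
        ¬v = False
Both conjuncts True, so the formula holds.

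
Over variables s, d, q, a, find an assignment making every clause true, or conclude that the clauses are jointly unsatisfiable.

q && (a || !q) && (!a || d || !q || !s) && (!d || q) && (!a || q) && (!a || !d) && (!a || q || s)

Unit clause (q) forces q = True.
In (a || !q) only a is left, so a = True.
In (!a || !d) only !d is left, so d = False.
In (!a || d || !q || !s) only !s is left, so s = False.
All clauses satisfied.

s=F, d=F, q=T, a=T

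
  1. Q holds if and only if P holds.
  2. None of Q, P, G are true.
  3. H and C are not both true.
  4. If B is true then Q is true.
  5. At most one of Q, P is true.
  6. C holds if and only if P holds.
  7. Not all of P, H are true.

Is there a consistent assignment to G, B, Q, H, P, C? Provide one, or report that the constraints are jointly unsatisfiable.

G: False, B: False, Q: False, H: True, P: False, C: False

  (1) Q=F, P=F — same ✓
  (2) {Q, P, G}: 0 true — none ✓
  (3) H=T, C=F — not both ✓
  (4) B=F ⇒ Q: vacuous ✓
  (5) {Q, P}: 0 true — at most one ✓
  (6) C=F, P=F — same ✓
  (7) {P, H}: 1/2 true — not all ✓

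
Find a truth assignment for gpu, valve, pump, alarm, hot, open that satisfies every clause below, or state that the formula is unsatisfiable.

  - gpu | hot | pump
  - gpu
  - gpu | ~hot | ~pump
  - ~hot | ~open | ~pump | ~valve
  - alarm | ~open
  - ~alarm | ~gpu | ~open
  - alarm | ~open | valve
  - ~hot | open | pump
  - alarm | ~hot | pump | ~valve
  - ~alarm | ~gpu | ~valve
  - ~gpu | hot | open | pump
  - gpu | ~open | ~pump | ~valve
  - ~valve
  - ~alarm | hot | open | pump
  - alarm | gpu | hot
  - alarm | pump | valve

Unit clause (gpu) forces gpu = True.
Unit clause (~valve) forces valve = False.
Try pump = False:
  (alarm | pump | valve) forces alarm = True.
  (~alarm | ~gpu | ~open) forces open = False.
  (~hot | open | pump) forces hot = False.
  clause (~gpu | hot | open | pump) is falsified — backtrack.
So pump = True.
Set alarm = False.
  then (alarm | ~open) forces open = False.
Set hot = False.
All clauses satisfied.

gpu = True; valve = False; pump = True; alarm = False; hot = False; open = False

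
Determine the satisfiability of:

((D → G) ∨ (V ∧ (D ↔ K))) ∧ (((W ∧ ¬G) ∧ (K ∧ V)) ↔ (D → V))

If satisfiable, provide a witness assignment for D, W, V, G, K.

D = True, W = False, V = False, G = True, K = False

  (D → G) ∨ (V ∧ (D ↔ K)) = True
    D → G = True
    V ∧ (D ↔ K) = False
      D ↔ K = False
  ((W ∧ ¬G) ∧ (K ∧ V)) ↔ (D → V) = True
    (W ∧ ¬G) ∧ (K ∧ V) = False
      W ∧ ¬G = False
        ¬G = False
      K ∧ V = False
    D → V = False
Both conjuncts True, so the formula holds.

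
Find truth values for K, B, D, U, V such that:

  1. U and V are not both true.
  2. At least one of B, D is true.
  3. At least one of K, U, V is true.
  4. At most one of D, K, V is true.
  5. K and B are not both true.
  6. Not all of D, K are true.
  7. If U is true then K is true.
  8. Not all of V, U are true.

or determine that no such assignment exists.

K: False, B: True, D: False, U: False, V: True

  (1) U=F, V=T — not both ✓
  (2) {B, D}: 1 true — at least one ✓
  (3) {K, U, V}: 1 true — at least one ✓
  (4) {D, K, V}: 1 true — at most one ✓
  (5) K=F, B=T — not both ✓
  (6) {D, K}: 0/2 true — not all ✓
  (7) U=F ⇒ K: vacuous ✓
  (8) {V, U}: 1/2 true — not all ✓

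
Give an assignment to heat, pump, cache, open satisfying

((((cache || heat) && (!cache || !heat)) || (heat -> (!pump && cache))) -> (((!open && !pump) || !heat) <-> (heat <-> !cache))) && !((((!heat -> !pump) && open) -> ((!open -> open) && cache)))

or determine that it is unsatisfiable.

No satisfying assignment exists.

Case open = True: the formula simplifies to ((((cache || heat) && (!cache || !heat)) || (heat -> (!pump && cache))) -> (!heat <-> (heat <-> !cache))) && !(((!heat -> !pump) -> cache)).
  cache = True: the conjunct !(((!heat -> !pump) -> cache)) becomes !(((!heat -> !pump) -> True)) = False.
  cache = False: simplifies to ((heat || !heat) -> (!heat <-> heat)) && !(!((!heat -> !pump))).
    heat = True: the conjunct (heat || !heat) -> (!heat <-> heat) becomes (True || False) -> (False <-> True) = False.
    heat = False: the conjunct (heat || !heat) -> (!heat <-> heat) becomes (False || True) -> (True <-> False) = False.
Case open = False: the conjunct !((((!heat -> !pump) && open) -> ((!open -> open) && cache))) becomes !((False -> False)) = False.
Both cases fail — unsatisfiable.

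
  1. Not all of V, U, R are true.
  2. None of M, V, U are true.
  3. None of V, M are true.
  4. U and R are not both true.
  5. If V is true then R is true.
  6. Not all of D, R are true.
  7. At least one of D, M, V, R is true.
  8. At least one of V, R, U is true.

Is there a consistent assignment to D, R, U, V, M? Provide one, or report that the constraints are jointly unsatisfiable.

D = False, R = True, U = False, V = False, M = False

  (1) {V, U, R}: 1/3 true — not all ✓
  (2) {M, V, U}: 0 true — none ✓
  (3) {V, M}: 0 true — none ✓
  (4) U=F, R=T — not both ✓
  (5) V=F ⇒ R: vacuous ✓
  (6) {D, R}: 1/2 true — not all ✓
  (7) {D, M, V, R}: 1 true — at least one ✓
  (8) {V, R, U}: 1 true — at least one ✓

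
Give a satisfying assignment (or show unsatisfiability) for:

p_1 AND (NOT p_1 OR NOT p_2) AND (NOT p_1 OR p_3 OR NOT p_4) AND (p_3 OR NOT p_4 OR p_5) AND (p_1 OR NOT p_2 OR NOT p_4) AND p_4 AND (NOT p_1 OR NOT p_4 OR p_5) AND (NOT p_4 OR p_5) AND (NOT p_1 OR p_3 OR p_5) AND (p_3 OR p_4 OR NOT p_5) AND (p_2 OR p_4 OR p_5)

Unit clause (p_1) forces p_1 = True.
In (NOT p_1 OR NOT p_2) only NOT p_2 is left, so p_2 = False.
Unit clause (p_4) forces p_4 = True.
In (NOT p_1 OR NOT p_4 OR p_5) only p_5 is left, so p_5 = True.
In (NOT p_1 OR p_3 OR NOT p_4) only p_3 is left, so p_3 = True.
All clauses satisfied.

p_1=T, p_2=F, p_3=T, p_4=T, p_5=T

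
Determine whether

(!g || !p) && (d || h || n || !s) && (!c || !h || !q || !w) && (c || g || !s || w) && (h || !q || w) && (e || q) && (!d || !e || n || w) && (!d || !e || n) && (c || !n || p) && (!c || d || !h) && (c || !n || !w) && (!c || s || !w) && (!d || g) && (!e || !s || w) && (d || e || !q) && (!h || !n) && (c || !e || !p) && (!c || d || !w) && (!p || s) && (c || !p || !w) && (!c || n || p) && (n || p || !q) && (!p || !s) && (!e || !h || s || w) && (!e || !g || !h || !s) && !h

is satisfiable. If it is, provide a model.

Unit clause (!h) forces h = False.
Set e = True.
Set q = False.
Set w = False.
  then (!e || !s || w) forces s = False.
  then (!p || s) forces p = False.
Set n = True.
  then (c || !n || p) forces c = True.
Set g = True.
Set d = True.
All clauses satisfied.

e: True; q: False; w: False; s: False; n: True; p: False; g: True; d: True; h: False; c: True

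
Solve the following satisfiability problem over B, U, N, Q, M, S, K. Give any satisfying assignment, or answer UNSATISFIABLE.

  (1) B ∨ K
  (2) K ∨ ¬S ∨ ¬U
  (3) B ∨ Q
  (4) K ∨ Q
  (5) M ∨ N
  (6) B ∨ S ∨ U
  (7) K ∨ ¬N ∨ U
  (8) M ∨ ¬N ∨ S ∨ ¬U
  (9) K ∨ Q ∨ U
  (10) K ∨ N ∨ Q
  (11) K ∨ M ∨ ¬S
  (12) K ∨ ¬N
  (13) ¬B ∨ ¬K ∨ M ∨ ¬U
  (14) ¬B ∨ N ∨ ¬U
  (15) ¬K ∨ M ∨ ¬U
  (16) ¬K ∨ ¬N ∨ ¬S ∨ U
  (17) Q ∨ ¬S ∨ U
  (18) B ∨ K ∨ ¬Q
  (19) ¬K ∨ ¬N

B = False, U = True, N = False, Q = True, M = True, S = False, K = True

Set B = False.
  then (B ∨ K) forces K = True.
  then (B ∨ Q) forces Q = True.
  then (¬K ∨ ¬N) forces N = False.
  then (M ∨ N) forces M = True.
Set U = True.
Set S = False.
All clauses satisfied.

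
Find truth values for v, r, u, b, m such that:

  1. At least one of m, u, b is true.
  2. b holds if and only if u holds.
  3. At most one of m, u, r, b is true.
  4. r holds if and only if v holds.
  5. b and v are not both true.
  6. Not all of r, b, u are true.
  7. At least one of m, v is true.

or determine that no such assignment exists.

v: False, r: False, u: False, b: False, m: True

  (1) {m, u, b}: 1 true — at least one ✓
  (2) b=F, u=F — same ✓
  (3) {m, u, r, b}: 1 true — at most one ✓
  (4) r=F, v=F — same ✓
  (5) b=F, v=F — not both ✓
  (6) {r, b, u}: 0/3 true — not all ✓
  (7) {m, v}: 1 true — at least one ✓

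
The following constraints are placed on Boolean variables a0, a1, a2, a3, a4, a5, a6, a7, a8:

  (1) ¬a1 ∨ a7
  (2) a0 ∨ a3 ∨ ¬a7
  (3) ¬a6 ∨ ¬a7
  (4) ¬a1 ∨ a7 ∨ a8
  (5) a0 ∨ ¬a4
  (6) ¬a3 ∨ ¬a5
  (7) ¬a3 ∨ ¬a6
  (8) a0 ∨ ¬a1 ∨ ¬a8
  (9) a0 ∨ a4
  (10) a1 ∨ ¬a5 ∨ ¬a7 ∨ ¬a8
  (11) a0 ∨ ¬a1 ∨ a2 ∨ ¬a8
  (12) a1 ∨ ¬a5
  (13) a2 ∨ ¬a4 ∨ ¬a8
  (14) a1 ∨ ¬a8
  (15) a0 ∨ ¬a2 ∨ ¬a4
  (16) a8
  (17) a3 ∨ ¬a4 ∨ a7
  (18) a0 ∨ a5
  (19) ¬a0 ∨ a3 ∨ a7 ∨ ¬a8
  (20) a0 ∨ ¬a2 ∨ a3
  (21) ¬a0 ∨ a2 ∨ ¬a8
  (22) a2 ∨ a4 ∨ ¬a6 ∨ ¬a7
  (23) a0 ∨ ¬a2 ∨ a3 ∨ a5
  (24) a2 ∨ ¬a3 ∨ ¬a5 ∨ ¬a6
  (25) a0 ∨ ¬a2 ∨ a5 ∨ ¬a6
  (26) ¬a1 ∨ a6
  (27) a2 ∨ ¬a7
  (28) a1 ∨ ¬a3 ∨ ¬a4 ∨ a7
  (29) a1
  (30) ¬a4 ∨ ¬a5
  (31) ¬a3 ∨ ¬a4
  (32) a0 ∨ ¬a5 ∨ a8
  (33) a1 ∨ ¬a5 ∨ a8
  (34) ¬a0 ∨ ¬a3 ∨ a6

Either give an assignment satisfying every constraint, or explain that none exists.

Case a1 = True:
  (¬a1 ∨ a7) forces a7 = True.
  (¬a6 ∨ ¬a7) forces a6 = False.
  Clause (¬a1 ∨ a6) is falsified — contradiction.
Case a1 = False:
  Clause (a1) is falsified — contradiction.
Both cases fail, so the formula is unsatisfiable.

The formula is unsatisfiable.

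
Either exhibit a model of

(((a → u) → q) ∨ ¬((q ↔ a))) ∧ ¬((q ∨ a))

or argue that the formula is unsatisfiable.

Case a = True: the conjunct ¬((q ∨ a)) becomes ¬((q ∨ True)) = False.
Case a = False: the formula simplifies to (q ∨ ¬(¬q)) ∧ ¬q.
  q = True: the conjunct ¬q is False.
  q = False: the conjunct q ∨ ¬(¬q) becomes False ∨ ¬True = False.
Both cases fail — unsatisfiable.

Unsatisfiable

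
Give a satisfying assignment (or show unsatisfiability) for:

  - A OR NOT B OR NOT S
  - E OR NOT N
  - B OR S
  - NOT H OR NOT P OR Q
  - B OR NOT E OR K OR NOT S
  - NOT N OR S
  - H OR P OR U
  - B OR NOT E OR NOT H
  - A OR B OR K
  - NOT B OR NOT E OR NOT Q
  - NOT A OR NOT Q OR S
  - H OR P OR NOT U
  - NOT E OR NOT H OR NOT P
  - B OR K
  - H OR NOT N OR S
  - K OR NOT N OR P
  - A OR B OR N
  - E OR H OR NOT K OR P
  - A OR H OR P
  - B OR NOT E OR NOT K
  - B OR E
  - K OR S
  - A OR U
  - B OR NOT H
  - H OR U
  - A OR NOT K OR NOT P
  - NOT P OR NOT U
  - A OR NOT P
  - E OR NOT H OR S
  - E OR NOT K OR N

Set Q = False.
Set N = True.
  then (E OR NOT N) forces E = True.
  then (NOT N OR S) forces S = True.
Try A = False:
  (A OR NOT B OR NOT S) forces B = False.
  (B OR NOT E OR K OR NOT S) forces K = True.
  clause (B OR NOT E OR NOT K) is falsified — backtrack.
So A = True.
Set P = False.
  then (K OR NOT N OR P) forces K = True.
  then (B OR NOT E OR NOT K) forces B = True.
Set U = False.
  then (H OR P OR U) forces H = True.
All clauses satisfied.

Q = False, N = True, A = True, P = False, U = False, E = True, S = True, K = True, B = True, H = True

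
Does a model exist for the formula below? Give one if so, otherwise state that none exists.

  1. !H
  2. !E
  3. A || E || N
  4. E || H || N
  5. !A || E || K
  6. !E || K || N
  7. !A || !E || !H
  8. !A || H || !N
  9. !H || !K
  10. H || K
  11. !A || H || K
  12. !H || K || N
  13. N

A: False, E: False, H: False, K: True, N: True

Unit clause (!H) forces H = False.
Unit clause (!E) forces E = False.
In (E || H || N) only N is left, so N = True.
In (!A || H || !N) only !A is left, so A = False.
In (H || K) only K is left, so K = True.
All clauses satisfied.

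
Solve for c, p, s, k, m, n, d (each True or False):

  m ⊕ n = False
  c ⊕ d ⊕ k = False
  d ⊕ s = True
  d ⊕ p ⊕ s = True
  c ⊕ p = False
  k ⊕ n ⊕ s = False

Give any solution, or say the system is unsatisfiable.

c=F, p=F, s=F, k=T, m=T, n=T, d=T

m ⊕ n = T ⊕ T = False ✓
c ⊕ d ⊕ k = F ⊕ T ⊕ T = False ✓
d ⊕ s = T ⊕ F = True ✓
d ⊕ p ⊕ s = T ⊕ F ⊕ F = True ✓
c ⊕ p = F ⊕ F = False ✓
k ⊕ n ⊕ s = T ⊕ T ⊕ F = False ✓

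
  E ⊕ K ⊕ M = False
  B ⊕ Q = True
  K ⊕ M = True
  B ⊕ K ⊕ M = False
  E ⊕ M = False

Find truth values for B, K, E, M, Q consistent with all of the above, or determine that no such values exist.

B: True; K: False; E: True; M: True; Q: False

E ⊕ K ⊕ M = T ⊕ F ⊕ T = False ✓
B ⊕ Q = T ⊕ F = True ✓
K ⊕ M = F ⊕ T = True ✓
B ⊕ K ⊕ M = T ⊕ F ⊕ T = False ✓
E ⊕ M = T ⊕ T = False ✓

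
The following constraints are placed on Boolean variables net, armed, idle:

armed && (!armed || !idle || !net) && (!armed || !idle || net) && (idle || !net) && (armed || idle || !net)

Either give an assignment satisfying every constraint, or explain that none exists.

Unit clause (armed) forces armed = True.
Set net = False.
  then (!armed || !idle || net) forces idle = False.
Check each clause:
  (armed): armed holds.
  (!armed || !idle || !net): !idle holds.
  (!armed || !idle || net): !idle holds.
  (idle || !net): !net holds.
  (armed || idle || !net): armed holds.
All clauses satisfied.

net: False; armed: True; idle: False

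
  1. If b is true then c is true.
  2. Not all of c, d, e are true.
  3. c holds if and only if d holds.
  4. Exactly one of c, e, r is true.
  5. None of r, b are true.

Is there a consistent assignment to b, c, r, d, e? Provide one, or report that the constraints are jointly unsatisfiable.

b=F, c=F, r=F, d=F, e=T

  (1) b=F ⇒ c: vacuous ✓
  (2) {c, d, e}: 1/3 true — not all ✓
  (3) c=F, d=F — same ✓
  (4) {c, e, r}: 1 true — exactly one ✓
  (5) {r, b}: 0 true — none ✓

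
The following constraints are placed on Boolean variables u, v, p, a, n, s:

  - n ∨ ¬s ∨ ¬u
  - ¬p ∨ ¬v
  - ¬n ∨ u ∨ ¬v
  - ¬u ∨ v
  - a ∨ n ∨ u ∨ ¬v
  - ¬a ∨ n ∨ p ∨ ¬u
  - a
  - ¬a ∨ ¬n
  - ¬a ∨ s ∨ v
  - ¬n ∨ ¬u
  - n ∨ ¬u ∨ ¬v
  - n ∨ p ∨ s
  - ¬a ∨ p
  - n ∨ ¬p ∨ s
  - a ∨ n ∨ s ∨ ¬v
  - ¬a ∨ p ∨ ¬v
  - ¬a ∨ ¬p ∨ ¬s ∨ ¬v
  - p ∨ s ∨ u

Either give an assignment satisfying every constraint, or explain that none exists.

Unit clause (a) forces a = True.
In (¬a ∨ ¬n) only ¬n is left, so n = False.
In (¬a ∨ p) only p is left, so p = True.
In (n ∨ ¬p ∨ s) only s is left, so s = True.
In (¬a ∨ ¬p ∨ ¬s ∨ ¬v) only ¬v is left, so v = False.
In (n ∨ ¬s ∨ ¬u) only ¬u is left, so u = False.
All clauses satisfied.

u = False, v = False, p = True, a = True, n = False, s = True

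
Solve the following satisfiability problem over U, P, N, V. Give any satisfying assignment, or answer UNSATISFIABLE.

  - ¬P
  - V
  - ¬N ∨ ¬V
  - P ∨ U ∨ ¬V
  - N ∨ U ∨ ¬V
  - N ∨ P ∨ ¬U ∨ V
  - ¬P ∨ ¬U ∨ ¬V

U: True, P: False, N: False, V: True

Unit clause (¬P) forces P = False.
Unit clause (V) forces V = True.
In (¬N ∨ ¬V) only ¬N is left, so N = False.
In (P ∨ U ∨ ¬V) only U is left, so U = True.
Check each clause:
  (¬P): ¬P holds.
  (V): V holds.
  (¬N ∨ ¬V): ¬N holds.
  (P ∨ U ∨ ¬V): U holds.
  (N ∨ U ∨ ¬V): U holds.
  (N ∨ P ∨ ¬U ∨ V): V holds.
  (¬P ∨ ¬U ∨ ¬V): ¬P holds.
All clauses satisfied.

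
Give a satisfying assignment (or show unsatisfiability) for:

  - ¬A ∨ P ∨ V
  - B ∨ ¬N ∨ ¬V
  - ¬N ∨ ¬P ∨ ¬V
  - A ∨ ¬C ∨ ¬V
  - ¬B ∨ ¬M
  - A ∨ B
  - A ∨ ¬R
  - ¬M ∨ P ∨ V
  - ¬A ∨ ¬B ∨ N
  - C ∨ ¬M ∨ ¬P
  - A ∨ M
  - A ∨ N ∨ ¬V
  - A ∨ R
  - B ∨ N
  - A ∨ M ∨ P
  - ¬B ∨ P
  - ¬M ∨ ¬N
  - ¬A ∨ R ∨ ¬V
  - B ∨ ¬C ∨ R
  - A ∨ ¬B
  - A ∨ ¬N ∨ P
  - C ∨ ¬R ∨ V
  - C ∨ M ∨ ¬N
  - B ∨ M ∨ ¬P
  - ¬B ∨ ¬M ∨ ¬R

R = True, N = True, C = True, V = False, M = False, A = True, P = True, B = True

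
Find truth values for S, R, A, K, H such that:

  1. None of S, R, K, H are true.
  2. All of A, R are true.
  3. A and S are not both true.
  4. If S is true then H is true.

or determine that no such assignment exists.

The formula is unsatisfiable.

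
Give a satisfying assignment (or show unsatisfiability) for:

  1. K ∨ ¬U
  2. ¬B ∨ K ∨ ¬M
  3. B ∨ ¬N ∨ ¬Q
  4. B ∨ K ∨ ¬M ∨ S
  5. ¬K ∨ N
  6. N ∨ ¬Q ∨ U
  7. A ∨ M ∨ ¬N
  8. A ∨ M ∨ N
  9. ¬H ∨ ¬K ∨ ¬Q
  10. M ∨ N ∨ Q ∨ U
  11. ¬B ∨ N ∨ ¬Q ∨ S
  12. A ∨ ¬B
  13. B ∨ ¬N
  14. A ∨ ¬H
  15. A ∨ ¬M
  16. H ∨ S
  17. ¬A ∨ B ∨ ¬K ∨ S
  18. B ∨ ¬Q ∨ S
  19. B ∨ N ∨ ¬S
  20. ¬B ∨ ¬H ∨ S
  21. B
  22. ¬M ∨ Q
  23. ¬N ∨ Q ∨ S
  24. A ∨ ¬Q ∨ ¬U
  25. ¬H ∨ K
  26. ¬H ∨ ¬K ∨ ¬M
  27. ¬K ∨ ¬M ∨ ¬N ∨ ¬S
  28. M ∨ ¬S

Unsatisfiable — no assignment works.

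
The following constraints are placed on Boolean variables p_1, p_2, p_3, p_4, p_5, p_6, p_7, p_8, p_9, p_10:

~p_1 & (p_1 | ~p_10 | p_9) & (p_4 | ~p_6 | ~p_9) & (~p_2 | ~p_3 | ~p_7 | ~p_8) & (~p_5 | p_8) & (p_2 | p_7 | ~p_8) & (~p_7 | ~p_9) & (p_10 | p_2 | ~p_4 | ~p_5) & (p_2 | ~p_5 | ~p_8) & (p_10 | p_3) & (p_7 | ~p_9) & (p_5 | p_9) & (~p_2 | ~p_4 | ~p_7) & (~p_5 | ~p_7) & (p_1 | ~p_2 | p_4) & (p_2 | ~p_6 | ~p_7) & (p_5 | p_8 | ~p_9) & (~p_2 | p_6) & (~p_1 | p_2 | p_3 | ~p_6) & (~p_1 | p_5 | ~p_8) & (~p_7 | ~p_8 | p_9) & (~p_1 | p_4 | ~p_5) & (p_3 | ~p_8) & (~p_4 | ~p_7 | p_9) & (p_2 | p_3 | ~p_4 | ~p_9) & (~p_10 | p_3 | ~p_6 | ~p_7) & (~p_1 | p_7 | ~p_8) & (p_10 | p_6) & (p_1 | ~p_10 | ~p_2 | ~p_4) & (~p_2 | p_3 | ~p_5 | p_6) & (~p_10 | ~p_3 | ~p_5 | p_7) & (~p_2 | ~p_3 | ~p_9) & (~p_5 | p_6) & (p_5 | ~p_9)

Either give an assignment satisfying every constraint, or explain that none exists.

p_1 = False, p_2 = True, p_3 = True, p_4 = True, p_5 = True, p_6 = True, p_7 = False, p_8 = True, p_9 = False, p_10 = False

Unit clause (~p_1) forces p_1 = False.
Set p_2 = True.
  then (p_1 | ~p_2 | p_4) forces p_4 = True.
  then (~p_2 | p_6) forces p_6 = True.
  then (p_1 | ~p_10 | ~p_2 | ~p_4) forces p_10 = False.
  then (p_10 | p_3) forces p_3 = True.
  then (~p_2 | ~p_4 | ~p_7) forces p_7 = False.
  then (~p_2 | ~p_3 | ~p_9) forces p_9 = False.
  then (p_5 | p_9) forces p_5 = True.
  then (~p_5 | p_8) forces p_8 = True.
All clauses satisfied.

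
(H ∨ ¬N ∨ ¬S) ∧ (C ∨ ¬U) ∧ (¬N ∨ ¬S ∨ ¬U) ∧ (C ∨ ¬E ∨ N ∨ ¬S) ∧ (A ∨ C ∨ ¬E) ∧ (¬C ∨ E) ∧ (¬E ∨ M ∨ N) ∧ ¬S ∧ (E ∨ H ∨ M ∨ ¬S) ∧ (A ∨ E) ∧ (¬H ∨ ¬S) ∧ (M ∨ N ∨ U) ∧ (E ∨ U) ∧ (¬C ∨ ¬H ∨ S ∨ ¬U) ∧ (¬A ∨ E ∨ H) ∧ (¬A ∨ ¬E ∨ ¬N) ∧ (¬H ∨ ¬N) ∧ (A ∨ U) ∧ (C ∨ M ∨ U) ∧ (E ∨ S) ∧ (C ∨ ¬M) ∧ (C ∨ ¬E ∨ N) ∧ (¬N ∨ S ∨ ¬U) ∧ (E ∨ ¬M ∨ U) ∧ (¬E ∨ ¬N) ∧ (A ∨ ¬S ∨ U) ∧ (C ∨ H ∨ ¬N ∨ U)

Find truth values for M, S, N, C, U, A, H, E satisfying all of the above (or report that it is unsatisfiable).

M = True, S = False, N = False, C = True, U = True, A = False, H = False, E = True

Unit clause (¬S) forces S = False.
In (E ∨ S) only E is left, so E = True.
In (¬E ∨ ¬N) only ¬N is left, so N = False.
In (¬E ∨ M ∨ N) only M is left, so M = True.
In (C ∨ ¬M) only C is left, so C = True.
Set U = True.
  then (¬C ∨ ¬H ∨ S ∨ ¬U) forces H = False.
Set A = False.
All clauses satisfied.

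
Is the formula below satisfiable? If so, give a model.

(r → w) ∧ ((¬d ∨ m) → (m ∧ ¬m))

m=F, r=F, w=F, d=T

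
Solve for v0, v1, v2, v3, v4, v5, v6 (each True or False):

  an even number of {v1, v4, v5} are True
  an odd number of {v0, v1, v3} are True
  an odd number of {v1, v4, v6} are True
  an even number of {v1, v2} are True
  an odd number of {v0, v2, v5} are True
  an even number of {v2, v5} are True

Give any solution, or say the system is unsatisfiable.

v0 = True, v1 = False, v2 = False, v3 = False, v4 = False, v5 = False, v6 = True

{v1, v4, v5}: 0 true → even ✓
{v0, v1, v3}: 1 true → odd ✓
{v1, v4, v6}: 1 true → odd ✓
{v1, v2}: 0 true → even ✓
{v0, v2, v5}: 1 true → odd ✓
{v2, v5}: 0 true → even ✓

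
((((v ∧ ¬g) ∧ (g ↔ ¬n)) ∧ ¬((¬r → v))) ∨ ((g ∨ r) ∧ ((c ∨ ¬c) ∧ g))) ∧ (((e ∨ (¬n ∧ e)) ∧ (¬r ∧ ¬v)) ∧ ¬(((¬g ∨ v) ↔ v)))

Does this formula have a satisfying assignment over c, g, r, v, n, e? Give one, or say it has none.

Case v = True: the conjunct ¬v is False.
Case v = False: the formula simplifies to ((g ∨ r) ∧ ((c ∨ ¬c) ∧ g)) ∧ (((e ∨ (¬n ∧ e)) ∧ ¬r) ∧ ¬g).
  g = True: the conjunct ¬g is False.
  g = False: the conjunct g is False.
Both cases fail — unsatisfiable.

No satisfying assignment exists.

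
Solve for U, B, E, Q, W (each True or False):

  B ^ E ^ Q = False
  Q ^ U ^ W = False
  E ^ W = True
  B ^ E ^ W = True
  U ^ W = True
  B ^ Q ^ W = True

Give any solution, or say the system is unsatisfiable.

U: True, B: False, E: True, Q: True, W: False

B ^ E ^ Q = F ^ T ^ T = False ✓
Q ^ U ^ W = T ^ T ^ F = False ✓
E ^ W = T ^ F = True ✓
B ^ E ^ W = F ^ T ^ F = True ✓
U ^ W = T ^ F = True ✓
B ^ Q ^ W = F ^ T ^ F = True ✓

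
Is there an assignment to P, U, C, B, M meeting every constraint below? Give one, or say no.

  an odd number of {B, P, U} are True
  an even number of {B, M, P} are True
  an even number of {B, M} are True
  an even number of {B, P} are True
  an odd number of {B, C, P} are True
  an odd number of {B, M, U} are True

P: False, U: True, C: True, B: False, M: False

{B, P, U}: 1 true → odd ✓
{B, M, P}: 0 true → even ✓
{B, M}: 0 true → even ✓
{B, P}: 0 true → even ✓
{B, C, P}: 1 true → odd ✓
{B, M, U}: 1 true → odd ✓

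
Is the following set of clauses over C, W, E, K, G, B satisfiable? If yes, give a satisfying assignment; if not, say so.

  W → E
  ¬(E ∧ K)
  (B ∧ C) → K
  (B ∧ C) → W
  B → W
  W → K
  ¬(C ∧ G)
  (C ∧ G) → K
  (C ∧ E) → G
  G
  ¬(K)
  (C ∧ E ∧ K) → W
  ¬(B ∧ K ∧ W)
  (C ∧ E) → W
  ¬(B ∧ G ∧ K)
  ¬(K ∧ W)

Unit clause (¬K) forces K = False.
In (K ∨ ¬W) only ¬W is left, so W = False.
Unit clause (G) forces G = True.
In (¬C ∨ ¬G) only ¬C is left, so C = False.
In (¬B ∨ W) only ¬B is left, so B = False.
Set E = True.
All clauses satisfied.

C = False, W = False, E = True, K = False, G = True, B = False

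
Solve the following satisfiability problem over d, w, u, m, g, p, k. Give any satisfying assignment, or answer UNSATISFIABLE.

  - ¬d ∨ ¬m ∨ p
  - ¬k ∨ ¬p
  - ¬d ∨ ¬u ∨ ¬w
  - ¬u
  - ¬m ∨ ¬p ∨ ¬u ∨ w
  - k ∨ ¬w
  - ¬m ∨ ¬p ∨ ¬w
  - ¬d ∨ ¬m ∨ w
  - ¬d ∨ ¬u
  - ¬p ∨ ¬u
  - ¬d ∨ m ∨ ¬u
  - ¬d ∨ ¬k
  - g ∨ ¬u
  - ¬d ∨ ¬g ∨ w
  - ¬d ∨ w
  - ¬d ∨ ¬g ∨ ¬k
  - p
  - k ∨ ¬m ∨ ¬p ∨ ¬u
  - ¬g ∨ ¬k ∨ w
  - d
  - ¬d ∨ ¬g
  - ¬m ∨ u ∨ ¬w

Case d = True:
  (¬u) forces u = False.
  (¬d ∨ ¬k) forces k = False.
  (k ∨ ¬w) forces w = False.
  Clause (¬d ∨ w) is falsified — contradiction.
Case d = False:
  Clause (d) is falsified — contradiction.
Both cases fail, so the formula is unsatisfiable.

Unsatisfiable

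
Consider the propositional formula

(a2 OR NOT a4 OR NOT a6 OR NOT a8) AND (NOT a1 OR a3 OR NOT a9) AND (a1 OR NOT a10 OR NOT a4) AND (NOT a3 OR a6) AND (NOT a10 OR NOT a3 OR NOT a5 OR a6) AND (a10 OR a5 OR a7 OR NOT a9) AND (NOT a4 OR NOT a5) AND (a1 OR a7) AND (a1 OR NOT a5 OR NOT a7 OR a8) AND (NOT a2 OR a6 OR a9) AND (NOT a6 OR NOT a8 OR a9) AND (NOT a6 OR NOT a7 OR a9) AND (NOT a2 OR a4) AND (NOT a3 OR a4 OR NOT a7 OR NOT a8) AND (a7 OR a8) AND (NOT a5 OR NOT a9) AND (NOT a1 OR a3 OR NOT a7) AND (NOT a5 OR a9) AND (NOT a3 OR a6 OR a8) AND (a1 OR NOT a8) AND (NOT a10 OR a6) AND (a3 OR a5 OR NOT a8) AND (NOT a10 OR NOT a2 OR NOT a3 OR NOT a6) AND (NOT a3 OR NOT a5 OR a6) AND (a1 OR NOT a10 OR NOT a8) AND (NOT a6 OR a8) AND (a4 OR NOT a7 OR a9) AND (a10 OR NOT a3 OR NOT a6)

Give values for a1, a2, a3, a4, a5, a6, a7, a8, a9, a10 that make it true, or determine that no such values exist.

a1 = False, a2 = False, a3 = False, a4 = False, a5 = False, a6 = False, a7 = True, a8 = False, a9 = True, a10 = False

Set a1 = False.
  then (a1 OR a7) forces a7 = True.
  then (a1 OR NOT a8) forces a8 = False.
  then (NOT a6 OR a8) forces a6 = False.
  then (NOT a3 OR a6) forces a3 = False.
  then (a1 OR NOT a5 OR NOT a7 OR a8) forces a5 = False.
  then (NOT a10 OR a6) forces a10 = False.
Set a2 = False.
Set a4 = False.
  then (a4 OR NOT a7 OR a9) forces a9 = True.
All clauses satisfied.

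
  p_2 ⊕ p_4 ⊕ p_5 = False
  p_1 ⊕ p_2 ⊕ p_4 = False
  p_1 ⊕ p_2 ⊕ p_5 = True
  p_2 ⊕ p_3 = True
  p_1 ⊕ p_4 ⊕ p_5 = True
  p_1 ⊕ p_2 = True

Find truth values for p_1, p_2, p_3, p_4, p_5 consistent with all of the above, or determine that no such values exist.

p_1 = False, p_2 = True, p_3 = False, p_4 = True, p_5 = False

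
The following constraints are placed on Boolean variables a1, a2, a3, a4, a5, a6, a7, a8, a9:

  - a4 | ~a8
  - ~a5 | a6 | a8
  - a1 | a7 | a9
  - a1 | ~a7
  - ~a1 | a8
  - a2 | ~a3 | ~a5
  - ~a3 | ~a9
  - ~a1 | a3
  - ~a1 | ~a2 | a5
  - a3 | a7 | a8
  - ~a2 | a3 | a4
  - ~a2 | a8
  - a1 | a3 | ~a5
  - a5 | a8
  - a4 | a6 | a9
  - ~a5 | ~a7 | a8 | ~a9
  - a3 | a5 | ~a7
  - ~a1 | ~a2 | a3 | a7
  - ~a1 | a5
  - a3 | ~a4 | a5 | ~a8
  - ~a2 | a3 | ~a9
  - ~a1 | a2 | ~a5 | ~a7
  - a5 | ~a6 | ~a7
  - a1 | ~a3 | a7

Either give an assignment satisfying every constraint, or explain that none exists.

Set a1 = True.
  then (~a1 | a8) forces a8 = True.
  then (~a1 | a3) forces a3 = True.
  then (~a1 | a5) forces a5 = True.
  then (a4 | ~a8) forces a4 = True.
  then (a2 | ~a3 | ~a5) forces a2 = True.
  then (~a3 | ~a9) forces a9 = False.
Set a6 = False.
Set a7 = True.
All clauses satisfied.

a1 = True, a2 = True, a3 = True, a4 = True, a5 = True, a6 = False, a7 = True, a8 = True, a9 = False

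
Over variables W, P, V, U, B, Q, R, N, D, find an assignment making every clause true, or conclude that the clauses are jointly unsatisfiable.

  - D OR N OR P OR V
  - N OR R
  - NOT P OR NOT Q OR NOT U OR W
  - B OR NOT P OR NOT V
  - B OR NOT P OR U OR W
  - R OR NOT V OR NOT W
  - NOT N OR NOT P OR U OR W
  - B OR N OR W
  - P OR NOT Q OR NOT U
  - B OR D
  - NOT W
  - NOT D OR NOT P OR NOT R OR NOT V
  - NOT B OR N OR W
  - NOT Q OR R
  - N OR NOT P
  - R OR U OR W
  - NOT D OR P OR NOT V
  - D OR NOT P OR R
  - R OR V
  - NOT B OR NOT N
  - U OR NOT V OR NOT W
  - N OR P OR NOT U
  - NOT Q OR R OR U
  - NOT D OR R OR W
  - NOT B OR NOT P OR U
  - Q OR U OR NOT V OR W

Unit clause (NOT W) forces W = False.
Set P = False.
Try V = True:
  (NOT D OR P OR NOT V) forces D = False.
  (B OR D) forces B = True.
  (NOT B OR N OR W) forces N = True.
  clause (NOT B OR NOT N) is falsified — backtrack.
So V = False.
  then (R OR V) forces R = True.
Set U = False.
Set B = False.
  then (B OR N OR W) forces N = True.
  then (B OR D) forces D = True.
Set Q = True.
All clauses satisfied.

W = False, P = False, V = False, U = False, B = False, Q = True, R = True, N = True, D = True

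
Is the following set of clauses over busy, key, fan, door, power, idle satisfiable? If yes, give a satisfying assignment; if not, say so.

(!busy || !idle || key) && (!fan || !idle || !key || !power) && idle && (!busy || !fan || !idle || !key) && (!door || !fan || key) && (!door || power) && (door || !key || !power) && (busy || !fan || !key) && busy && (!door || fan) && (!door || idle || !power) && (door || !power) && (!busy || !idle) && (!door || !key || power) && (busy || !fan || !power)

Case busy = True:
  (idle) forces idle = True.
  Clause (!busy || !idle) is falsified — contradiction.
Case busy = False:
  Clause (busy) is falsified — contradiction.
Both cases fail, so the formula is unsatisfiable.

UNSATISFIABLE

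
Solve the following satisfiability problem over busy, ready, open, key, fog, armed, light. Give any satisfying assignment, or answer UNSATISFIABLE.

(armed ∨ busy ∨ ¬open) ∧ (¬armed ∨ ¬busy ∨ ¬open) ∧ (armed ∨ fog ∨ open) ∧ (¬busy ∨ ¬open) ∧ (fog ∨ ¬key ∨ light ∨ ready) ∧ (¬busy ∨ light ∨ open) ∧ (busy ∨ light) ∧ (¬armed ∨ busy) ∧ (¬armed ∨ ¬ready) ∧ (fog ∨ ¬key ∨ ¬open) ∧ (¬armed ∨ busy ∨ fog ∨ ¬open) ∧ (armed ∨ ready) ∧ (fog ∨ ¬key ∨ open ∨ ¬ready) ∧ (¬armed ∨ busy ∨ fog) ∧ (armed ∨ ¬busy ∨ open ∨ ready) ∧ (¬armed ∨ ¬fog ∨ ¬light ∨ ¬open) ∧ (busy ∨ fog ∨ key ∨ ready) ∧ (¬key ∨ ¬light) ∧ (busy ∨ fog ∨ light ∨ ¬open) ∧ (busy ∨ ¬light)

Try busy = False:
  (busy ∨ light) forces light = True.
  clause (busy ∨ ¬light) is falsified — backtrack.
So busy = True.
  then (¬busy ∨ ¬open) forces open = False.
  then (¬busy ∨ light ∨ open) forces light = True.
  then (¬key ∨ ¬light) forces key = False.
Set ready = True.
  then (¬armed ∨ ¬ready) forces armed = False.
  then (armed ∨ fog ∨ open) forces fog = True.
All clauses satisfied.

busy = True, ready = True, open = False, key = False, fog = True, armed = False, light = True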